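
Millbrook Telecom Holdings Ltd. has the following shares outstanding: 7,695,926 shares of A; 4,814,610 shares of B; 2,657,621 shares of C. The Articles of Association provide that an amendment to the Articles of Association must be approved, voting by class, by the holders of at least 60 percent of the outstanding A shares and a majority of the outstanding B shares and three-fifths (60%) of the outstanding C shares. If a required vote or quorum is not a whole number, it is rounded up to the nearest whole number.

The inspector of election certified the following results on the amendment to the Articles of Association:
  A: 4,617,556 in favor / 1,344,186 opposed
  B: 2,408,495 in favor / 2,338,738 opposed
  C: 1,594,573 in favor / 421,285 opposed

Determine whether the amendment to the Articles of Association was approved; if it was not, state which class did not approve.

Approved — every class gave the required vote.

A: 3/5 of 7695926 = 4617555.60, rounded up to 4617556; 4,617,556 required, 4,617,556 in favor — approved.
B: a majority of 4814610 is 2407306; 2,407,306 required, 2,408,495 in favor — approved.
C: 3/5 of 2657621 = 1594572.60, rounded up to 1594573; 1,594,573 required, 1,594,573 in favor — approved.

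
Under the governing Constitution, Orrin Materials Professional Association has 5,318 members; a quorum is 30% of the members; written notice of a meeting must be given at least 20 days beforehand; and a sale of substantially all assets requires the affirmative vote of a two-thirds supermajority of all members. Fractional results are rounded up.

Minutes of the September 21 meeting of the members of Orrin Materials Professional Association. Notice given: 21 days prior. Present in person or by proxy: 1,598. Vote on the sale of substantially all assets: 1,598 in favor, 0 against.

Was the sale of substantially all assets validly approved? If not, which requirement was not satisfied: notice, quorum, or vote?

Notice: 21 days given; 20 required. Satisfied.
Quorum: 30% of 5,318 = 1,595.40, rounded up to 1,596; 1,598 present. Satisfied.
Vote: requires two-thirds of all members (5,318); 2/3 of 5318 = 3545.33, rounded up to 3546, so 3,546 needed; 1,598 in favor. Not satisfied.

Invalid — vote requirement not satisfied.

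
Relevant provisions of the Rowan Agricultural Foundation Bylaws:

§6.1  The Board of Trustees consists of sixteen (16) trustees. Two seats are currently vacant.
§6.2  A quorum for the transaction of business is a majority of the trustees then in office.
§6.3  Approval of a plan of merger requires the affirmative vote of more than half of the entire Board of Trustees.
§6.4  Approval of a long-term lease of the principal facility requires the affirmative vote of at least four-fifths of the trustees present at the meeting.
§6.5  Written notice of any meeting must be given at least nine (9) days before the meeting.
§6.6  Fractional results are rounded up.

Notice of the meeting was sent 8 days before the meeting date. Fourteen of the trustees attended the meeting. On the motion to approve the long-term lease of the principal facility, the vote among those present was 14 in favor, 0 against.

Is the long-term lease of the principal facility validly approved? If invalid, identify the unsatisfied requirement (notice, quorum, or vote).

Notice: 8 days given; 9 required (8 < 9). Not satisfied.
Quorum: 14 present; quorum is 8. Satisfied.
Vote: the long-term lease of the principal facility requires four-fifths of the trustees present (14). 4/5 of 14 = 11.20, rounded up to 12, so 12 affirmative votes are needed; 14 voted in favor. Satisfied.

Invalid — notice requirement not satisfied.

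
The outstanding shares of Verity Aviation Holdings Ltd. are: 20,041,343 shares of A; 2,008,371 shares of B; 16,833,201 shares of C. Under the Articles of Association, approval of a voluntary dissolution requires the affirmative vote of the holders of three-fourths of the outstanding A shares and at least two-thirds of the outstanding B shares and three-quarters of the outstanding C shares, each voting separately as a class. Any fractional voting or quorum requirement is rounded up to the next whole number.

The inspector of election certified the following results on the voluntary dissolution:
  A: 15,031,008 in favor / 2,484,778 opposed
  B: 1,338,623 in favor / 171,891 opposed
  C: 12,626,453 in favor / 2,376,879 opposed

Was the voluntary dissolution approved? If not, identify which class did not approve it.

A: 3/4 of 20041343 = 15031007.25, rounded up to 15031008; 15,031,008 required, 15,031,008 in favor — approved.
B: 2/3 of 2008371 = 1338914; 1,338,914 required, 1,338,623 in favor — not approved.
C: 3/4 of 16833201 = 12624900.75, rounded up to 12624901; 12,624,901 required, 12,626,453 in favor — approved.

Not approved — the B shares did not give the required vote.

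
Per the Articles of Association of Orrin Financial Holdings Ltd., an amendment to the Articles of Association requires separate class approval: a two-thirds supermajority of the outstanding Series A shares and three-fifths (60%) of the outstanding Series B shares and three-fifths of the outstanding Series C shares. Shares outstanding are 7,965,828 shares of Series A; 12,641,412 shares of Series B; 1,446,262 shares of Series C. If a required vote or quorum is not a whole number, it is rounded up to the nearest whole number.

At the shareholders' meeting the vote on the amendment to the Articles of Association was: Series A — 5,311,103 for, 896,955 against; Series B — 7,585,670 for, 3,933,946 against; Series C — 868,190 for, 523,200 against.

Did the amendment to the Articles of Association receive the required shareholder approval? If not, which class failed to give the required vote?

Series A: 2/3 of 7965828 = 5310552; 5,310,552 required, 5,311,103 in favor — approved.
Series B: 3/5 of 12641412 = 7584847.20, rounded up to 7584848; 7,584,848 required, 7,585,670 in favor — approved.
Series C: 3/5 of 1446262 = 867757.20, rounded up to 867758; 867,758 required, 868,190 in favor — approved.

Approved — every class gave the required vote.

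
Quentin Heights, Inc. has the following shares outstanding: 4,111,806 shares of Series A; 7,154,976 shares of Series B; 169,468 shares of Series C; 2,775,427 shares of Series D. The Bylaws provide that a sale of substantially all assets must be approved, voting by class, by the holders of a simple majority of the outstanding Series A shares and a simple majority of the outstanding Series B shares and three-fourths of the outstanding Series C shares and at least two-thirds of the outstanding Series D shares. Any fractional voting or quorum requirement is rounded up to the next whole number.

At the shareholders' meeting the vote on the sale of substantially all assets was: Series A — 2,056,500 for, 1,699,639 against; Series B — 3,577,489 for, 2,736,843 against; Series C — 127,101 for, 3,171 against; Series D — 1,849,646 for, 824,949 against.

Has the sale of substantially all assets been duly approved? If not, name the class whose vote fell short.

Not approved — the Series D shares did not give the required vote.

Series A: a majority of 4111806 is 2055904; 2,055,904 required, 2,056,500 in favor — approved.
Series B: a majority of 7154976 is 3577489; 3,577,489 required, 3,577,489 in favor — approved.
Series C: 3/4 of 169468 = 127101; 127,101 required, 127,101 in favor — approved.
Series D: 2/3 of 2775427 = 1850284.67, rounded up to 1850285; 1,850,285 required, 1,849,646 in favor — not approved.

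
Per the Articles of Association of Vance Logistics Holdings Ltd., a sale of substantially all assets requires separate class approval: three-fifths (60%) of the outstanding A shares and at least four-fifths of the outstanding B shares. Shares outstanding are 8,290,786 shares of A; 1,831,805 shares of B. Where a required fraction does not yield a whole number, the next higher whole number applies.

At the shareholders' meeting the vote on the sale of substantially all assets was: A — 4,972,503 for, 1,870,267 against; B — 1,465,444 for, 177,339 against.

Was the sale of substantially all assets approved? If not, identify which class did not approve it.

A: 3/5 of 8290786 = 4974471.60, rounded up to 4974472; 4,974,472 required, 4,972,503 in favor — not approved.
B: 4/5 of 1831805 = 1465444; 1,465,444 required, 1,465,444 in favor — approved.

Not approved — the A shares did not give the required vote.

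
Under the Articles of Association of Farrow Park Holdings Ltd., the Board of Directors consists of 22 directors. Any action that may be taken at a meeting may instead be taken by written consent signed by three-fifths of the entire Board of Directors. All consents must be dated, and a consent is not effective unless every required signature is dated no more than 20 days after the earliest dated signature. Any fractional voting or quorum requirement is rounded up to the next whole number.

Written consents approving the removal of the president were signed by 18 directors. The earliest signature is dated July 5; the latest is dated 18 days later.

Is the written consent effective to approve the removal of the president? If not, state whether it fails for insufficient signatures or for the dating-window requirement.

Signatures required: three-fifths of 22 — 3/5 of 22 = 13.20, rounded up to 14, so 14 needed; 18 signed. Sufficient.
Dating window: the latest signature is 18 days after the earliest; the limit is 20 days. Within the window.

Effective — both the signature and dating-window requirements are satisfied.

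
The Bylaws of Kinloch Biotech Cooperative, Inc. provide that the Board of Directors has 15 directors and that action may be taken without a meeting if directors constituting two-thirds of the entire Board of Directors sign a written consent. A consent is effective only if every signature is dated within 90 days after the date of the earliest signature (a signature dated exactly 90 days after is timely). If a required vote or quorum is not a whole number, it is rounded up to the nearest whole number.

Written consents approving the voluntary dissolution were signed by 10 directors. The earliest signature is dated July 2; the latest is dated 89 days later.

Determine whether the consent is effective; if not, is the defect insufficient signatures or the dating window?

Effective — both the signature and dating-window requirements are satisfied.

Signatures required: two-thirds of 15 — 2/3 of 15 = 10, so 10 needed; 10 signed. Sufficient.
Dating window: the latest signature is 89 days after the earliest; the limit is 90 days. Within the window.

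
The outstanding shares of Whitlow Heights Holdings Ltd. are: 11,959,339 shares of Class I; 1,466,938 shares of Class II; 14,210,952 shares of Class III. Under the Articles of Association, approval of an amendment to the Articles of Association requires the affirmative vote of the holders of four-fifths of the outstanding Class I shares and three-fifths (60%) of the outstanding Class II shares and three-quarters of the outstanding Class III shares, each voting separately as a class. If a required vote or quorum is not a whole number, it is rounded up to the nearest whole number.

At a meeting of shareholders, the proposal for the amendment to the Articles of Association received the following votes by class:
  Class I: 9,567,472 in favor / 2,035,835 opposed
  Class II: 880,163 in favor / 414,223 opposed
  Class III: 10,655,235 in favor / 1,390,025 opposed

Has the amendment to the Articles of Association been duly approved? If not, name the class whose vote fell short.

Class I: 4/5 of 11959339 = 9567471.20, rounded up to 9567472; 9,567,472 required, 9,567,472 in favor — approved.
Class II: 3/5 of 1466938 = 880162.80, rounded up to 880163; 880,163 required, 880,163 in favor — approved.
Class III: 3/4 of 14210952 = 10658214; 10,658,214 required, 10,655,235 in favor — not approved.

Not approved — the Class III shares did not give the required vote.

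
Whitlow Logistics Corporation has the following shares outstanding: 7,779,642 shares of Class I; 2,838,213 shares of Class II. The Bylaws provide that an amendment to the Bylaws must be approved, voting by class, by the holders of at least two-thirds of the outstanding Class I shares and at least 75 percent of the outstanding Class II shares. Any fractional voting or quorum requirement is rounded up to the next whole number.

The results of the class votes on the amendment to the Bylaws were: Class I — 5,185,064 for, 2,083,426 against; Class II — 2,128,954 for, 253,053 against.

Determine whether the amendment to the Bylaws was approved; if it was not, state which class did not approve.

Not approved — the Class I shares did not give the required vote.

Class I: 2/3 of 7779642 = 5186428; 5,186,428 required, 5,185,064 in favor — not approved.
Class II: 3/4 of 2838213 = 2128659.75, rounded up to 2128660; 2,128,660 required, 2,128,954 in favor — approved.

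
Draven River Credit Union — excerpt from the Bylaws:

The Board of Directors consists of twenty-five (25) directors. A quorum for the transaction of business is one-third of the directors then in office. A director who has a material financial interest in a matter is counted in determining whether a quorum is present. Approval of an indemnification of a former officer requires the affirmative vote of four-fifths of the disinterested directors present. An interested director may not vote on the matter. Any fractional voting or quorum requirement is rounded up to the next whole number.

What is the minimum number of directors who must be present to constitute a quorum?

1/3 of 25 = 8.33, rounded up to 9.

9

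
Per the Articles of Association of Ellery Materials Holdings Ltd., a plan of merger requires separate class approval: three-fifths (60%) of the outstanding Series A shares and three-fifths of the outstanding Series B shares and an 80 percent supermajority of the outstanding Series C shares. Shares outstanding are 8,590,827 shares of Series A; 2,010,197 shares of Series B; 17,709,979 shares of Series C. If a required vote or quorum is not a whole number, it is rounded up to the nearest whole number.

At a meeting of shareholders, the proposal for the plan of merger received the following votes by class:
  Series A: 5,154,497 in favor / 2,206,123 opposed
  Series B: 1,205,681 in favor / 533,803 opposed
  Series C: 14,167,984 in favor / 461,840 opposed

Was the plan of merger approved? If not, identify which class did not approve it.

Not approved — the Series B shares did not give the required vote.

Series A: 3/5 of 8590827 = 5154496.20, rounded up to 5154497; 5,154,497 required, 5,154,497 in favor — approved.
Series B: 3/5 of 2010197 = 1206118.20, rounded up to 1206119; 1,206,119 required, 1,205,681 in favor — not approved.
Series C: 4/5 of 17709979 = 14167983.20, rounded up to 14167984; 14,167,984 required, 14,167,984 in favor — approved.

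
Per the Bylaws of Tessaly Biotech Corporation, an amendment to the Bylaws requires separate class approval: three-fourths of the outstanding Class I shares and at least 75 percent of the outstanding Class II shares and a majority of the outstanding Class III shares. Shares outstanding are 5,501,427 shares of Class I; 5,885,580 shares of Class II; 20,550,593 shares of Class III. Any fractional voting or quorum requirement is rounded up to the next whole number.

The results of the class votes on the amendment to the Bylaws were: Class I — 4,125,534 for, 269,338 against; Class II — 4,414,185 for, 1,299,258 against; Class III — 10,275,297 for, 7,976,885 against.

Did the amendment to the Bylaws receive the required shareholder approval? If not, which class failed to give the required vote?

Class I: 3/4 of 5501427 = 4126070.25, rounded up to 4126071; 4,126,071 required, 4,125,534 in favor — not approved.
Class II: 3/4 of 5885580 = 4414185; 4,414,185 required, 4,414,185 in favor — approved.
Class III: a majority of 20550593 is 10275297; 10,275,297 required, 10,275,297 in favor — approved.

Not approved — the Class I shares did not give the required vote.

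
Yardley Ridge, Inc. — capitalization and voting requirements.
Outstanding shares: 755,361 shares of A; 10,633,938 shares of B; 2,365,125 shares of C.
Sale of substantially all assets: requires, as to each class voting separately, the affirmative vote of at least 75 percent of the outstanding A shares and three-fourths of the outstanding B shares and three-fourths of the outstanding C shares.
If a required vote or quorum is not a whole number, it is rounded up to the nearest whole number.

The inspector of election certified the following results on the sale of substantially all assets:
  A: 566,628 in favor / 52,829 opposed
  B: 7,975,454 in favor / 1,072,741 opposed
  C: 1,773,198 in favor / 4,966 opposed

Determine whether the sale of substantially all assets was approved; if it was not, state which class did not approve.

A: 3/4 of 755361 = 566520.75, rounded up to 566521; 566,521 required, 566,628 in favor — approved.
B: 3/4 of 10633938 = 7975453.50, rounded up to 7975454; 7,975,454 required, 7,975,454 in favor — approved.
C: 3/4 of 2365125 = 1773843.75, rounded up to 1773844; 1,773,844 required, 1,773,198 in favor — not approved.

Not approved — the C shares did not give the required vote.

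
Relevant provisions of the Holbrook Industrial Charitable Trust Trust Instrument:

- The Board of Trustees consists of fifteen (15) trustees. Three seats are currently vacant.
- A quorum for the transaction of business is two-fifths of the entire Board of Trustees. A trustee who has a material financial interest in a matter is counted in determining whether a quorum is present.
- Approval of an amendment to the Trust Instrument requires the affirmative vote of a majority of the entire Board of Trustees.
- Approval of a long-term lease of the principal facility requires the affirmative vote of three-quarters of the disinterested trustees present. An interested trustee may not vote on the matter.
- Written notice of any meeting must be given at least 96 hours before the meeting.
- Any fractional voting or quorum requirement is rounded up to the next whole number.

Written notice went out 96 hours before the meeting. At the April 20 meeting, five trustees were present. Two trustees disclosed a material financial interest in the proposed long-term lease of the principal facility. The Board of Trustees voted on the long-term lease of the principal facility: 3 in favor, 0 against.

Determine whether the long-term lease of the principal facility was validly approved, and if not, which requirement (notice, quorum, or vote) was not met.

Notice: 96 hours given; 96 required (96 ≥ 96). Satisfied.
Quorum: 5 present (interested trustees count toward quorum); quorum is 6. Not satisfied.
Vote: the long-term lease of the principal facility requires three-fourths of the disinterested trustees present (5 − 2 = 3). 3/4 of 3 = 2.25, rounded up to 3, so 3 affirmative votes are needed; 3 voted in favor. Satisfied. (Moot — without a quorum no business can be validly transacted.)

Invalid — quorum requirement not satisfied.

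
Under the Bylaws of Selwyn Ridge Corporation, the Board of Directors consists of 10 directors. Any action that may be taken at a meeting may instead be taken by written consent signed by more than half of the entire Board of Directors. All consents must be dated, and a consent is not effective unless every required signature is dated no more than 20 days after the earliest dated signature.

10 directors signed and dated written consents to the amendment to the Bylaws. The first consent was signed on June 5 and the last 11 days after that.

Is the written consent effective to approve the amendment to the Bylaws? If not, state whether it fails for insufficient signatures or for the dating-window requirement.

Signatures required: more than half of 10 — a majority of 10 is 6, so 6 needed; 10 signed. Sufficient.
Dating window: the latest signature is 11 days after the earliest; the limit is 20 days. Within the window.

Effective — both the signature and dating-window requirements are satisfied.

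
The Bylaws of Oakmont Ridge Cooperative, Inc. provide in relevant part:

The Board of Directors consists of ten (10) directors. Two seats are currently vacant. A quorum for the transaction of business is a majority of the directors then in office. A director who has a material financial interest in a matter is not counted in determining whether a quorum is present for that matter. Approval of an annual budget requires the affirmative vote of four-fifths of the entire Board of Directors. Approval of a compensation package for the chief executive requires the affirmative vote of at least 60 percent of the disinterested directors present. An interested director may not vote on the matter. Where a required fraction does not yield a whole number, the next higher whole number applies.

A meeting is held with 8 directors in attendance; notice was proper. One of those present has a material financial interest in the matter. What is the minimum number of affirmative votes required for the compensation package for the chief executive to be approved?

The compensation package for the chief executive requires three-fifths of the disinterested directors present (8 − 1 = 7).
3/5 of 7 = 4.20, rounded up to 5.

5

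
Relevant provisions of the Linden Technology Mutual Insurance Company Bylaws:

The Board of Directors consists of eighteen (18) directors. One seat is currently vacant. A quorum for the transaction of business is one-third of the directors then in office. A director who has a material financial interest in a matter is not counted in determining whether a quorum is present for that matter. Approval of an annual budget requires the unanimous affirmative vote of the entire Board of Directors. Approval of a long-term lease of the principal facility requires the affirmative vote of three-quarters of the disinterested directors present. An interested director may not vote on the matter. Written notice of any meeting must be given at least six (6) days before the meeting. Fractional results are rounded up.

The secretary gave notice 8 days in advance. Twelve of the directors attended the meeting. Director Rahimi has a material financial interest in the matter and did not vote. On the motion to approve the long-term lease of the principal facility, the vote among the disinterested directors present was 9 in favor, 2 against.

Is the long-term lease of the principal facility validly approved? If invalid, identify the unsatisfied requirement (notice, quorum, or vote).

Notice: 8 days given; 6 required (8 ≥ 6). Satisfied.
Quorum: 12 present, but the 1 interested director does not count, leaving 11. Quorum is 6. Satisfied.
Vote: the long-term lease of the principal facility requires three-fourths of the disinterested directors present (12 − 1 = 11). 3/4 of 11 = 8.25, rounded up to 9, so 9 affirmative votes are needed; 9 voted in favor. Satisfied.

Valid — all requirements satisfied.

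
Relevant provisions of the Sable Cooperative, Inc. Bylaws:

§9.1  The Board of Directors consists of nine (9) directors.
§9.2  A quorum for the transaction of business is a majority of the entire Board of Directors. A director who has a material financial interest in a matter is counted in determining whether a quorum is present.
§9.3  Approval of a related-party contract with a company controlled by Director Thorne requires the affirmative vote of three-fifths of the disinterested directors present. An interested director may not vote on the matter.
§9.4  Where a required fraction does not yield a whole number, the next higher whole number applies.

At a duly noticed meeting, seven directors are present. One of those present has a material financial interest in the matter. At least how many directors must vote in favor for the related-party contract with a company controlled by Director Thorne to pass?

The related-party contract with a company controlled by Director Thorne requires three-fifths of the disinterested directors present (7 − 1 = 6).
3/5 of 6 = 3.60, rounded up to 4.

4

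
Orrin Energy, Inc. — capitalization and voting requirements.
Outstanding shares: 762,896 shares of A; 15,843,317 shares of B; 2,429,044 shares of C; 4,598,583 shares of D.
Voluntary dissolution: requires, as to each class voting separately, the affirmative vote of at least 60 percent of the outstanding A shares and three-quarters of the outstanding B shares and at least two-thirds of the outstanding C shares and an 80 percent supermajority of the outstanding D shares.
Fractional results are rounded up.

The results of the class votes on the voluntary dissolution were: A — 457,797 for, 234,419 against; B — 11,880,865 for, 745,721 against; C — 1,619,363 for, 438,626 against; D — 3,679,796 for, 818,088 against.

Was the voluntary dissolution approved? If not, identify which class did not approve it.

A: 3/5 of 762896 = 457737.60, rounded up to 457738; 457,738 required, 457,797 in favor — approved.
B: 3/4 of 15843317 = 11882487.75, rounded up to 11882488; 11,882,488 required, 11,880,865 in favor — not approved.
C: 2/3 of 2429044 = 1619362.67, rounded up to 1619363; 1,619,363 required, 1,619,363 in favor — approved.
D: 4/5 of 4598583 = 3678866.40, rounded up to 3678867; 3,678,867 required, 3,679,796 in favor — approved.

Not approved — the B shares did not give the required vote.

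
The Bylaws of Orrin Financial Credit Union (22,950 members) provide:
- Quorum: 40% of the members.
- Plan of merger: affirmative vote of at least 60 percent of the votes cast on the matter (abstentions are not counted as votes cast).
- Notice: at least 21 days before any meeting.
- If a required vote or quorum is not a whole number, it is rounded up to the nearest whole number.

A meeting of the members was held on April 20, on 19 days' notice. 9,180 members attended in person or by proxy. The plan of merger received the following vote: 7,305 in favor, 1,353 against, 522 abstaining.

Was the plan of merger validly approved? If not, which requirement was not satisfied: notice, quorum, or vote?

Invalid — notice requirement not satisfied.

Notice: 19 days given; 21 required. Not satisfied.
Quorum: 40% of 22,950 = 9,180; 9,180 present. Satisfied.
Vote: requires three-fifths of the votes cast (9,180 − 522 abstaining = 8,658); 3/5 of 8658 = 5194.80, rounded up to 5195, so 5,195 needed; 7,305 in favor. Satisfied.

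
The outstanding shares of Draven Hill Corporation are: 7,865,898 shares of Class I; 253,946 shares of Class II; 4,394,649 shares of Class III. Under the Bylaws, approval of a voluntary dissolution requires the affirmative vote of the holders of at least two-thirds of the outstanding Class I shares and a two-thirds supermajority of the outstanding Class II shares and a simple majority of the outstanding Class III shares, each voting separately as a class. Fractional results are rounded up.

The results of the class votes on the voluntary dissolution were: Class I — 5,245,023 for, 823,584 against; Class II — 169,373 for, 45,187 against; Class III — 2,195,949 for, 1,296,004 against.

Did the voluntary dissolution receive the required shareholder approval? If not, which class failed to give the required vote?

Class I: 2/3 of 7865898 = 5243932; 5,243,932 required, 5,245,023 in favor — approved.
Class II: 2/3 of 253946 = 169297.33, rounded up to 169298; 169,298 required, 169,373 in favor — approved.
Class III: a majority of 4394649 is 2197325; 2,197,325 required, 2,195,949 in favor — not approved.

Not approved — the Class III shares did not give the required vote.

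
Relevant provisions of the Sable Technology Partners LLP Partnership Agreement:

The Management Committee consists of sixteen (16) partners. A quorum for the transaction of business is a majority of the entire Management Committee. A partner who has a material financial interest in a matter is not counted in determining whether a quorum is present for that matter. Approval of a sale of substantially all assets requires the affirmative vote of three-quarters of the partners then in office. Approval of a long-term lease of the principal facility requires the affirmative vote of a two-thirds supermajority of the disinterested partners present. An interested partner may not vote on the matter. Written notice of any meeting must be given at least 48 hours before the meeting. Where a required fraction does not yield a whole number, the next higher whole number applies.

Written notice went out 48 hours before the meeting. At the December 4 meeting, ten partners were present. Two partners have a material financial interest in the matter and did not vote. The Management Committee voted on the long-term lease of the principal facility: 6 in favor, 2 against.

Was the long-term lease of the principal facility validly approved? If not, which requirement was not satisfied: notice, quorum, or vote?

Invalid — quorum requirement not satisfied.

Notice: 48 hours given; 48 required (48 ≥ 48). Satisfied.
Quorum: 10 present, but the 2 interested partners do not count, leaving 8. Quorum is 9. Not satisfied.
Vote: the long-term lease of the principal facility requires two-thirds of the disinterested partners present (10 − 2 = 8). 2/3 of 8 = 5.33, rounded up to 6, so 6 affirmative votes are needed; 6 voted in favor. Satisfied. (Moot — without a quorum no business can be validly transacted.)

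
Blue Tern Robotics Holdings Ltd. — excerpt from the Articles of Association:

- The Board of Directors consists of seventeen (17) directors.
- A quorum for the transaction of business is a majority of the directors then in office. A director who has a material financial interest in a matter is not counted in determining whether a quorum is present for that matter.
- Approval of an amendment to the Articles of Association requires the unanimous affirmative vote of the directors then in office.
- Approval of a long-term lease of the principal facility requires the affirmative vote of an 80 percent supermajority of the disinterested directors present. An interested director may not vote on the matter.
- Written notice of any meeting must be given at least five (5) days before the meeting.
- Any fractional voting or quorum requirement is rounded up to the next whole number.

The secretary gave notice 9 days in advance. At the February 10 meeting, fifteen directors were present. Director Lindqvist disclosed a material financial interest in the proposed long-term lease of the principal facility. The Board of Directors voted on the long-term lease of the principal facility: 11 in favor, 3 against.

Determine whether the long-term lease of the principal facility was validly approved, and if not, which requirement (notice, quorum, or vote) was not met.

Invalid — vote requirement not satisfied.

Notice: 9 days given; 5 required (9 ≥ 5). Satisfied.
Quorum: 15 present, but the 1 interested director does not count, leaving 14. Quorum is 9. Satisfied.
Vote: the long-term lease of the principal facility requires four-fifths of the disinterested directors present (15 − 1 = 14). 4/5 of 14 = 11.20, rounded up to 12, so 12 affirmative votes are needed; 11 voted in favor. Not satisfied.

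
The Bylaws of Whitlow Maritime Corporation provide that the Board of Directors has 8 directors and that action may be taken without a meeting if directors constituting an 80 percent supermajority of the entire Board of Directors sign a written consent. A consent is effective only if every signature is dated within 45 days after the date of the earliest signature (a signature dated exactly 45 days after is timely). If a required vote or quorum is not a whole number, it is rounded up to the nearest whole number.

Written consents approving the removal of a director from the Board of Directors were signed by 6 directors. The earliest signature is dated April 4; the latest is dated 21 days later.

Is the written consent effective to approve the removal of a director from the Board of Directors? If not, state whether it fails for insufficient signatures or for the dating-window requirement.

Not effective — insufficient signatures.

Signatures required: an 80 percent supermajority of 8 — 4/5 of 8 = 6.40, rounded up to 7, so 7 needed; 6 signed. Insufficient.
Dating window: the latest signature is 21 days after the earliest; the limit is 45 days. Within the window.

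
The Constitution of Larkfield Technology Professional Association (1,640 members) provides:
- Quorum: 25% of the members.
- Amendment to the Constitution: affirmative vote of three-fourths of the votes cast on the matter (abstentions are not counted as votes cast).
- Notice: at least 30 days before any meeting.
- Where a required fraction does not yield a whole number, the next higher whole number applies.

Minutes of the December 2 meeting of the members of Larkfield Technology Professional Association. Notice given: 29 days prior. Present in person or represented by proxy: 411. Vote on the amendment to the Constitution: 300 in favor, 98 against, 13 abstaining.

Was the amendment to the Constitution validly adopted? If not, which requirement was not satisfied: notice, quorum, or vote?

Notice: 29 days given; 30 required. Not satisfied.
Quorum: 25% of 1,640 = 410; 411 present. Satisfied.
Vote: requires three-fourths of the votes cast (411 − 13 abstaining = 398); 3/4 of 398 = 298.50, rounded up to 299, so 299 needed; 300 in favor. Satisfied.

Invalid — notice requirement not satisfied.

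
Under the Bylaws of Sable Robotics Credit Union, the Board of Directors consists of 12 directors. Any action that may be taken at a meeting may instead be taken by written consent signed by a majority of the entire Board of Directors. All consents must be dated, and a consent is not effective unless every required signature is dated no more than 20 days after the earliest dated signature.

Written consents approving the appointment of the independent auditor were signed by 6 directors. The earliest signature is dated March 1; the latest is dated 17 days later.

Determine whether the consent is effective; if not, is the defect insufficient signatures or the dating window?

Signatures required: a majority of 12 — a majority of 12 is 7, so 7 needed; 6 signed. Insufficient.
Dating window: the latest signature is 17 days after the earliest; the limit is 20 days. Within the window.

Not effective — insufficient signatures.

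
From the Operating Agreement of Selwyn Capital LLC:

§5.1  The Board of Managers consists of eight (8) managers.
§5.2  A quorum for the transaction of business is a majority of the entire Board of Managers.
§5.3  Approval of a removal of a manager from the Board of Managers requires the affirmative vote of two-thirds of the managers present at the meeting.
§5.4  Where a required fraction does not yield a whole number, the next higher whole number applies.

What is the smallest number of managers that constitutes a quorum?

A majority of 8 is 5.

5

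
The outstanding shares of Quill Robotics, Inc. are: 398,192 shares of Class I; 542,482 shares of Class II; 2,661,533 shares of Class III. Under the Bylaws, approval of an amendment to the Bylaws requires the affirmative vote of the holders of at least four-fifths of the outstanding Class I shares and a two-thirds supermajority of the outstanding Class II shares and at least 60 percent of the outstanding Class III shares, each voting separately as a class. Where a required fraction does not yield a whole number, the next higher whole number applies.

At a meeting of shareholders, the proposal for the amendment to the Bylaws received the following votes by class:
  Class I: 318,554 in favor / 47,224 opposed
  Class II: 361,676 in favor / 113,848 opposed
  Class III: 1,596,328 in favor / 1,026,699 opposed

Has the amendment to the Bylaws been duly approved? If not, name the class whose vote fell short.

Class I: 4/5 of 398192 = 318553.60, rounded up to 318554; 318,554 required, 318,554 in favor — approved.
Class II: 2/3 of 542482 = 361654.67, rounded up to 361655; 361,655 required, 361,676 in favor — approved.
Class III: 3/5 of 2661533 = 1596919.80, rounded up to 1596920; 1,596,920 required, 1,596,328 in favor — not approved.

Not approved — the Class III shares did not give the required vote.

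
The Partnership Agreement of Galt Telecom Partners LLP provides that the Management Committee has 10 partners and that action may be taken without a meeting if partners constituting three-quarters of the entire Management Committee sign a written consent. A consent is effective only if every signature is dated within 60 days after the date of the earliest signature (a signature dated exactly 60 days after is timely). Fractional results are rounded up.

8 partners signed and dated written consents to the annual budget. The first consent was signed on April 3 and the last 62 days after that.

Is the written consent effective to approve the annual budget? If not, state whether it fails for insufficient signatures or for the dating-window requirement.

Signatures required: three-quarters of 10 — 3/4 of 10 = 7.50, rounded up to 8, so 8 needed; 8 signed. Sufficient.
Dating window: the latest signature is 62 days after the earliest; the limit is 60 days. Outside the window.

Not effective — dating-window requirement not satisfied.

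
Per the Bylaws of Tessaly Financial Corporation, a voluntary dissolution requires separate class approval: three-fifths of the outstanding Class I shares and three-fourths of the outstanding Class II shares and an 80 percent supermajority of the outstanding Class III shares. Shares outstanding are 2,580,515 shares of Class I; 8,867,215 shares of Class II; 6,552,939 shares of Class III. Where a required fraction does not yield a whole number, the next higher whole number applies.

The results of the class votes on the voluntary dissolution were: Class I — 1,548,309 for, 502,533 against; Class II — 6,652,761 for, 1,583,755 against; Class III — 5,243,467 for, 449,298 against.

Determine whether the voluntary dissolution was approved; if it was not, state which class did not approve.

Approved — every class gave the required vote.

Class I: 3/5 of 2580515 = 1548309; 1,548,309 required, 1,548,309 in favor — approved.
Class II: 3/4 of 8867215 = 6650411.25, rounded up to 6650412; 6,650,412 required, 6,652,761 in favor — approved.
Class III: 4/5 of 6552939 = 5242351.20, rounded up to 5242352; 5,242,352 required, 5,243,467 in favor — approved.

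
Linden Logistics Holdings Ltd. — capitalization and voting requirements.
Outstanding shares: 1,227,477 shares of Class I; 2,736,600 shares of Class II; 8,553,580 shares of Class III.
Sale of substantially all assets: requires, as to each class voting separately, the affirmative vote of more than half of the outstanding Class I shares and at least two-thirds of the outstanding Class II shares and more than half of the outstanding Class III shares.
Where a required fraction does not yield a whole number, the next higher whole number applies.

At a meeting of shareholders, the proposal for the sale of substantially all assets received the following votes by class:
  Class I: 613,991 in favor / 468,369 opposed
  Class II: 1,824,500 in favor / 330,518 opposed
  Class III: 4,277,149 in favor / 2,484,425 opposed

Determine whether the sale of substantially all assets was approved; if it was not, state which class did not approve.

Approved — every class gave the required vote.

Class I: a majority of 1227477 is 613739; 613,739 required, 613,991 in favor — approved.
Class II: 2/3 of 2736600 = 1824400; 1,824,400 required, 1,824,500 in favor — approved.
Class III: a majority of 8553580 is 4276791; 4,276,791 required, 4,277,149 in favor — approved.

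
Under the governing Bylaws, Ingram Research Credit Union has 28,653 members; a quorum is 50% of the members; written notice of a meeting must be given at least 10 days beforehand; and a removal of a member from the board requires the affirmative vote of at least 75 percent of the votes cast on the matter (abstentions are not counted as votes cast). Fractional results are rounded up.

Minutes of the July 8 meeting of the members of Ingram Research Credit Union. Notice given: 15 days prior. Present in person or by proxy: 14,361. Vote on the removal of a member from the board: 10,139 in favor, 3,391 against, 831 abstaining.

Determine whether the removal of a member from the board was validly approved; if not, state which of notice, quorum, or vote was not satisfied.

Notice: 15 days given; 10 required. Satisfied.
Quorum: 50% of 28,653 = 14,326.50, rounded up to 14,327; 14,361 present. Satisfied.
Vote: requires three-fourths of the votes cast (14,361 − 831 abstaining = 13,530); 3/4 of 13530 = 10147.50, rounded up to 10148, so 10,148 needed; 10,139 in favor. Not satisfied.

Invalid — vote requirement not satisfied.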